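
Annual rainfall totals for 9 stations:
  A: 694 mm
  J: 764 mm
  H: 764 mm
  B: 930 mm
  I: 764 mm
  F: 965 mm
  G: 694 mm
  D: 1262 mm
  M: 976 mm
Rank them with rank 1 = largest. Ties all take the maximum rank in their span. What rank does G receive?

9

Sorted (descending): 1262, 976, 965, 930, 764, 764, 764, 694, 694
The 3 values of 764 occupy positions 5–7 → each gets rank 7.
The 2 values of 694 occupy positions 8–9 → each gets rank 9.
G has value 694 mm → rank 9.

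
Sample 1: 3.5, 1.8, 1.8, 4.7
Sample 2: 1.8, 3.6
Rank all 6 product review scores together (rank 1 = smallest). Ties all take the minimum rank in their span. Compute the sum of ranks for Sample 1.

Sorted (ascending): 1.8, 1.8, 1.8, 3.5, 3.6, 4.7
The 3 values of 1.8 occupy positions 1–3 → each gets rank 1.
Sample 1 values → pooled ranks: 3.5→4, 1.8→1, 1.8→1, 4.7→6
Rank sum = 4 + 1 + 1 + 6 = 12

12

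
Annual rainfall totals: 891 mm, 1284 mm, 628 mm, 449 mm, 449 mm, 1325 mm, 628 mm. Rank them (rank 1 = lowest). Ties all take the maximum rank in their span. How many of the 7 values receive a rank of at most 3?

2

Sorted (ascending): 449, 449, 628, 628, 891, 1284, 1325
The 2 values of 449 occupy positions 1–2 → each gets rank 2.
The 2 values of 628 occupy positions 3–4 → each gets rank 4.
Ranks ≤ 3: {2, 2} → 2 values.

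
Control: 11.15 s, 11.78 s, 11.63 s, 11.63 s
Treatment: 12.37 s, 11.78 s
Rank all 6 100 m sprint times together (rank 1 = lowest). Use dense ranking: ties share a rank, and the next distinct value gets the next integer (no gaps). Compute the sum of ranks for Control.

Sorted (ascending): 11.15, 11.63, 11.63, 11.78, 11.78, 12.37
The 2 values of 11.63 share dense rank 2.
The 2 values of 11.78 share dense rank 3.
Remaining distinct values take the next consecutive integers.
Control values → pooled ranks: 11.15→1, 11.78→3, 11.63→2, 11.63→2
Rank sum = 1 + 3 + 2 + 2 = 8

8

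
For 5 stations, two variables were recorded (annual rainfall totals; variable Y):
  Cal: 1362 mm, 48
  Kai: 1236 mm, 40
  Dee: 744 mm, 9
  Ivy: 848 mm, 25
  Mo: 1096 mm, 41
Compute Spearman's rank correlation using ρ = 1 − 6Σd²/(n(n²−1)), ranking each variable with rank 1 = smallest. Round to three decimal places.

Ranks of variable 1: 5, 4, 1, 2, 3
Ranks of variable 2: 5, 3, 1, 2, 4
d = r₁ − r₂: 0, 1, 0, 0, -1
d²: 0, 1, 0, 0, 1; Σd² = 2
ρ = 1 − 6·2/(5·24) = 1 − 12/120 = 0.900

0.900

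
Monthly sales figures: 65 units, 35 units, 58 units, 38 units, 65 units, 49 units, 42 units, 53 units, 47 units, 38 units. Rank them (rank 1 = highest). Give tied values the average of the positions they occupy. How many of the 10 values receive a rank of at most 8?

Sorted (descending): 65, 65, 58, 53, 49, 47, 42, 38, 38, 35
The 2 values of 65 occupy positions 1–2 → average rank (1+2)/2 = 1.5.
The 2 values of 38 occupy positions 8–9 → average rank (8+9)/2 = 8.5.
Ranks ≤ 8: {1.5, 1.5, 3, 4, 5, 6, 7} → 7 values.

7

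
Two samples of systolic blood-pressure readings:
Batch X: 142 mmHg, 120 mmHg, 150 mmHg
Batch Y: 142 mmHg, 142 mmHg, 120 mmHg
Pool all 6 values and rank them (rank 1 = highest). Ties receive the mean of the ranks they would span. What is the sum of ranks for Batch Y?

11.5

Sorted (descending): 150, 142, 142, 142, 120, 120
The 3 values of 142 occupy positions 2–4 → average rank 3.
The 2 values of 120 occupy positions 5–6 → average rank (5+6)/2 = 5.5.
Batch Y values → pooled ranks: 142→3, 142→3, 120→5.5
Rank sum = 3 + 3 + 5.5 = 11.5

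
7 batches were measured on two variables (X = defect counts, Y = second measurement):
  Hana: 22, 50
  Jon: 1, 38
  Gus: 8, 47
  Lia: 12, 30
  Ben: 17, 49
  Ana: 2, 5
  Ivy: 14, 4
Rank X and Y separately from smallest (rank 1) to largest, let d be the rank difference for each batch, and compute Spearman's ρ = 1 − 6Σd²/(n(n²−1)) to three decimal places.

0.464

Ranks of variable 1: 7, 1, 3, 4, 6, 2, 5
Ranks of variable 2: 7, 4, 5, 3, 6, 2, 1
d = r₁ − r₂: 0, -3, -2, 1, 0, 0, 4
d²: 0, 9, 4, 1, 0, 0, 16; Σd² = 30
ρ = 1 − 6·30/(7·48) = 1 − 180/336 = 0.464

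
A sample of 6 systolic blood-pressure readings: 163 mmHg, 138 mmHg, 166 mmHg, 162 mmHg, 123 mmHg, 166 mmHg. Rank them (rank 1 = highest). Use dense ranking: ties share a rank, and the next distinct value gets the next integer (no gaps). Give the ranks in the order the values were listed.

2, 4, 1, 3, 5, 1

Sorted (descending): 166, 166, 163, 162, 138, 123
The 2 values of 166 share dense rank 1.
Remaining distinct values take the next consecutive integers.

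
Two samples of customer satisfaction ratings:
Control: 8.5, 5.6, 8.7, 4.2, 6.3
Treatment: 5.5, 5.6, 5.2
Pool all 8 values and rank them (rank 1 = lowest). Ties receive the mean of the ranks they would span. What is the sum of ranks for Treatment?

9.5

Sorted (ascending): 4.2, 5.2, 5.5, 5.6, 5.6, 6.3, 8.5, 8.7
The 2 values of 5.6 occupy positions 4–5 → average rank (4+5)/2 = 4.5.
Treatment values → pooled ranks: 5.5→3, 5.6→4.5, 5.2→2
Rank sum = 3 + 4.5 + 2 = 9.5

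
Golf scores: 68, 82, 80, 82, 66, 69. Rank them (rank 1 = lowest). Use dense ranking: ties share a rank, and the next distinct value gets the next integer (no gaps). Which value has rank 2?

68

Sorted (ascending): 66, 68, 69, 80, 82, 82
The 2 values of 82 share dense rank 5.
Remaining distinct values take the next consecutive integers.
Rank 2 → value 68.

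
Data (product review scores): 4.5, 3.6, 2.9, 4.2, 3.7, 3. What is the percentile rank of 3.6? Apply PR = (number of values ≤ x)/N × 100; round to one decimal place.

50.0

N = 6.
Strictly below 3.6: 2. Equal to 3.6: 1.
PR = 3/6 × 100 = 50.0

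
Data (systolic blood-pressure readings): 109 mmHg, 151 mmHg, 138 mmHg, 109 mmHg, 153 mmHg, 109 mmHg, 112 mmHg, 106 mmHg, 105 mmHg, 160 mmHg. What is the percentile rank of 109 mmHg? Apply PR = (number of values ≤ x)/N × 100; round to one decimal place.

N = 10.
Strictly below 109: 2. Equal to 109: 3.
PR = 5/10 × 100 = 50.0

50.0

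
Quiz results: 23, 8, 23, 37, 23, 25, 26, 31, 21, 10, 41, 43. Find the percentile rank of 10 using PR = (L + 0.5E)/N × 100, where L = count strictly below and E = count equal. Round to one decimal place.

12.5

N = 12.
Strictly below 10: 1. Equal to 10: 1.
PR = (1 + 0.5·1)/12 × 100 = 12.5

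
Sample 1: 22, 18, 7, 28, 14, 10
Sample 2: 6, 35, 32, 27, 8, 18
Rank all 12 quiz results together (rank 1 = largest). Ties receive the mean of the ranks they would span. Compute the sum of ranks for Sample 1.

Sorted (descending): 35, 32, 28, 27, 22, 18, 18, 14, 10, 8, 7, 6
The 2 values of 18 occupy positions 6–7 → average rank (6+7)/2 = 6.5.
Sample 1 values → pooled ranks: 22→5, 18→6.5, 7→11, 28→3, 14→8, 10→9
Rank sum = 5 + 6.5 + 11 + 3 + 8 + 9 = 42.5

42.5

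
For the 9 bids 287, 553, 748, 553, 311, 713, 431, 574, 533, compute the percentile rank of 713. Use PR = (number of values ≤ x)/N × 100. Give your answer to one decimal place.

N = 9.
Strictly below 713: 7. Equal to 713: 1.
PR = 8/9 × 100 = 88.9

88.9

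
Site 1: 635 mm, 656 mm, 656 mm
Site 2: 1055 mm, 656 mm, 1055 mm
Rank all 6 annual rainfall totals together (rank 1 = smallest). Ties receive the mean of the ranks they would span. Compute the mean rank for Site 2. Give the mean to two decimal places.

Sorted (ascending): 635, 656, 656, 656, 1055, 1055
The 3 values of 656 occupy positions 2–4 → average rank 3.
The 2 values of 1055 occupy positions 5–6 → average rank (5+6)/2 = 5.5.
Site 2 values → pooled ranks: 1055→5.5, 656→3, 1055→5.5
Mean rank = (5.5 + 3 + 5.5) / 3 = 4.67

4.67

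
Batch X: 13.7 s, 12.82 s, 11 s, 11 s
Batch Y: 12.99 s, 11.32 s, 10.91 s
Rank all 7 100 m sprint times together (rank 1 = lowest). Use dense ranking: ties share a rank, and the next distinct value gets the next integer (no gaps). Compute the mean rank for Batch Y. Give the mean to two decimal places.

Sorted (ascending): 10.91, 11, 11, 11.32, 12.82, 12.99, 13.7
The 2 values of 11 share dense rank 2.
Remaining distinct values take the next consecutive integers.
Batch Y values → pooled ranks: 12.99→5, 11.32→3, 10.91→1
Mean rank = (5 + 3 + 1) / 3 = 3.00

3.00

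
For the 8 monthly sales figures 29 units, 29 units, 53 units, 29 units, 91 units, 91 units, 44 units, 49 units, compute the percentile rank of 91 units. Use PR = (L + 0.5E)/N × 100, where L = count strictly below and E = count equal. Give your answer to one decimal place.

N = 8.
Strictly below 91: 6. Equal to 91: 2.
PR = (6 + 0.5·2)/8 × 100 = 87.5

87.5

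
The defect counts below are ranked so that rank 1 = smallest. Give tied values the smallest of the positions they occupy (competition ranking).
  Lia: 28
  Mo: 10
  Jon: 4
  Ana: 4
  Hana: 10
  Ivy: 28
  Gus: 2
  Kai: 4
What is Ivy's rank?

Sorted (ascending): 2, 4, 4, 4, 10, 10, 28, 28
The 3 values of 4 occupy positions 2–4 → each gets rank 2.
The 2 values of 10 occupy positions 5–6 → each gets rank 5.
The 2 values of 28 occupy positions 7–8 → each gets rank 7.
Ivy has value 28 → rank 7.

7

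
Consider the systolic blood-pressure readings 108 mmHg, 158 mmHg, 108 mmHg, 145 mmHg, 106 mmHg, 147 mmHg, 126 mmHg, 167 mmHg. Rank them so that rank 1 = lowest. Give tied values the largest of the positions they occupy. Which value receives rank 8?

Sorted (ascending): 106, 108, 108, 126, 145, 147, 158, 167
The 2 values of 108 occupy positions 2–3 → each gets rank 3.
Rank 8 → value 167.

167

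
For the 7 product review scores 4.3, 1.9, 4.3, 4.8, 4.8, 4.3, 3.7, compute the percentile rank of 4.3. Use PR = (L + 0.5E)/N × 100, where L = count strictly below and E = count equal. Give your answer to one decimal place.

50.0

N = 7.
Strictly below 4.3: 2. Equal to 4.3: 3.
PR = (2 + 0.5·3)/7 × 100 = 50.0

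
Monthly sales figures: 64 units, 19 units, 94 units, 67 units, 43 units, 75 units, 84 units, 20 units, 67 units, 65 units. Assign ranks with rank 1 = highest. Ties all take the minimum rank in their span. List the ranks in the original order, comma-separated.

Sorted (descending): 94, 84, 75, 67, 67, 65, 64, 43, 20, 19
The 2 values of 67 occupy positions 4–5 → each gets rank 4.

7, 10, 1, 4, 8, 3, 2, 9, 4, 6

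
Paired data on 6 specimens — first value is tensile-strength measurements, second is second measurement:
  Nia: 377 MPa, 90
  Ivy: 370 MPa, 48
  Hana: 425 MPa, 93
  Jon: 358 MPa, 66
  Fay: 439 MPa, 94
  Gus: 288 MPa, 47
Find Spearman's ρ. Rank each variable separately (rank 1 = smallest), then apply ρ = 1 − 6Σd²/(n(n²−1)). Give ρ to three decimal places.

Ranks of variable 1: 4, 3, 5, 2, 6, 1
Ranks of variable 2: 4, 2, 5, 3, 6, 1
d = r₁ − r₂: 0, 1, 0, -1, 0, 0
d²: 0, 1, 0, 1, 0, 0; Σd² = 2
ρ = 1 − 6·2/(6·35) = 1 − 12/210 = 0.943

0.943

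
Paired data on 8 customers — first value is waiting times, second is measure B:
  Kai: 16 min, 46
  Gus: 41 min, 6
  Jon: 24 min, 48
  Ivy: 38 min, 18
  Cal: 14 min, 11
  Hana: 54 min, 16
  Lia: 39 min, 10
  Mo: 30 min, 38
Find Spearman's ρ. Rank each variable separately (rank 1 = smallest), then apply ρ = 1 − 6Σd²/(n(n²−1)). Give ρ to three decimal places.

-0.500

Ranks of variable 1: 2, 7, 3, 5, 1, 8, 6, 4
Ranks of variable 2: 7, 1, 8, 5, 3, 4, 2, 6
d = r₁ − r₂: -5, 6, -5, 0, -2, 4, 4, -2
d²: 25, 36, 25, 0, 4, 16, 16, 4; Σd² = 126
ρ = 1 − 6·126/(8·63) = 1 − 756/504 = -0.500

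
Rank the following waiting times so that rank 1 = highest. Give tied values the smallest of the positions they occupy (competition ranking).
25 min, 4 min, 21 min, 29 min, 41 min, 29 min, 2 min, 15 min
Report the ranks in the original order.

Sorted (descending): 41, 29, 29, 25, 21, 15, 4, 2
The 2 values of 29 occupy positions 2–3 → each gets rank 2.

4, 7, 5, 2, 1, 2, 8, 6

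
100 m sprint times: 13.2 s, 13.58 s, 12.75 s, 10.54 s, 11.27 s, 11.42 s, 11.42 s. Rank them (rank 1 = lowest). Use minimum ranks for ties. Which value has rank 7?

13.58

Sorted (ascending): 10.54, 11.27, 11.42, 11.42, 12.75, 13.2, 13.58
The 2 values of 11.42 occupy positions 3–4 → each gets rank 3.
Rank 7 → value 13.58.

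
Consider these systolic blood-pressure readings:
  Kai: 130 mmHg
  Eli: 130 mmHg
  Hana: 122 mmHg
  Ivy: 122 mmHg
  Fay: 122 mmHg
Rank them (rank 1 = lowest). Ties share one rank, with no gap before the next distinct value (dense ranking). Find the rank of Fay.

1

Sorted (ascending): 122, 122, 122, 130, 130
The 3 values of 122 share dense rank 1.
The 2 values of 130 share dense rank 2.
Fay has value 122 mmHg → rank 1.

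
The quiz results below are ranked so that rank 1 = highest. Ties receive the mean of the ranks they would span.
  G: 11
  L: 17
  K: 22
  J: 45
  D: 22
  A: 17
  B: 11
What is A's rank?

4.5

Sorted (descending): 45, 22, 22, 17, 17, 11, 11
The 2 values of 22 occupy positions 2–3 → average rank (2+3)/2 = 2.5.
The 2 values of 17 occupy positions 4–5 → average rank (4+5)/2 = 4.5.
The 2 values of 11 occupy positions 6–7 → average rank (6+7)/2 = 6.5.
A has value 17 → rank 4.5.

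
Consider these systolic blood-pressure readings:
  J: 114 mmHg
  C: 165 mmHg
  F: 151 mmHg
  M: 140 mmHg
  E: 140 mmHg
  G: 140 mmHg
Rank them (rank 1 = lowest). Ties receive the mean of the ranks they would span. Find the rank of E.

3

Sorted (ascending): 114, 140, 140, 140, 151, 165
The 3 values of 140 occupy positions 2–4 → average rank 3.
E has value 140 mmHg → rank 3.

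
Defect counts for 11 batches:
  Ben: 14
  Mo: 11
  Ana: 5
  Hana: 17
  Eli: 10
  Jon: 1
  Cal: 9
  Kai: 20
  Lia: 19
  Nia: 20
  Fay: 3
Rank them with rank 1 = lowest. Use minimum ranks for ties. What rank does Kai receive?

10

Sorted (ascending): 1, 3, 5, 9, 10, 11, 14, 17, 19, 20, 20
The 2 values of 20 occupy positions 10–11 → each gets rank 10.
Kai has value 20 → rank 10.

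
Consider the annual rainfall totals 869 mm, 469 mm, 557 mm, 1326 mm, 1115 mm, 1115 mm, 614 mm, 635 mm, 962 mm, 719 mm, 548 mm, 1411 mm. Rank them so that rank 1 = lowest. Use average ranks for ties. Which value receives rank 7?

869

Sorted (ascending): 469, 548, 557, 614, 635, 719, 869, 962, 1115, 1115, 1326, 1411
The 2 values of 1115 occupy positions 9–10 → average rank (9+10)/2 = 9.5.
Rank 7 → value 869.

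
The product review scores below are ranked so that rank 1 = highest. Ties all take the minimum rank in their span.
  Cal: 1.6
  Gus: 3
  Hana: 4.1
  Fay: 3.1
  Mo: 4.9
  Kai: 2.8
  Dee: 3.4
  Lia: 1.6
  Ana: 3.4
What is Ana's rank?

3

Sorted (descending): 4.9, 4.1, 3.4, 3.4, 3.1, 3, 2.8, 1.6, 1.6
The 2 values of 3.4 occupy positions 3–4 → each gets rank 3.
The 2 values of 1.6 occupy positions 8–9 → each gets rank 8.
Ana has value 3.4 → rank 3.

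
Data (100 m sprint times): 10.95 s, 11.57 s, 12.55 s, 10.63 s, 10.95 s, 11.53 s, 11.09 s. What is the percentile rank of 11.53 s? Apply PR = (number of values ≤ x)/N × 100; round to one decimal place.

N = 7.
Strictly below 11.53: 4. Equal to 11.53: 1.
PR = 5/7 × 100 = 71.4

71.4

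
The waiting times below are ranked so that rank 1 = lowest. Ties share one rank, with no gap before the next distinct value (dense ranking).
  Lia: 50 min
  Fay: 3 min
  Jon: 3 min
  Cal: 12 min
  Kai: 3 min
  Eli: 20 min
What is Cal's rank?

Sorted (ascending): 3, 3, 3, 12, 20, 50
The 3 values of 3 share dense rank 1.
Remaining distinct values take the next consecutive integers.
Cal has value 12 min → rank 2.

2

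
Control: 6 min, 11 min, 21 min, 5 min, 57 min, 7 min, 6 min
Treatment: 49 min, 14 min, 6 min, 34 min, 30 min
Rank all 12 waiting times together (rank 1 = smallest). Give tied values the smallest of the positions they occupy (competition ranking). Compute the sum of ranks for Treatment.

39

Sorted (ascending): 5, 6, 6, 6, 7, 11, 14, 21, 30, 34, 49, 57
The 3 values of 6 occupy positions 2–4 → each gets rank 2.
Treatment values → pooled ranks: 49→11, 14→7, 6→2, 34→10, 30→9
Rank sum = 11 + 7 + 2 + 10 + 9 = 39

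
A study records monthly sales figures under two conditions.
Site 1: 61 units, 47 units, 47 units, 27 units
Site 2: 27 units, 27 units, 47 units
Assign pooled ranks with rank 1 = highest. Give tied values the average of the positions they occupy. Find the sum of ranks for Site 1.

Sorted (descending): 61, 47, 47, 47, 27, 27, 27
The 3 values of 47 occupy positions 2–4 → average rank 3.
The 3 values of 27 occupy positions 5–7 → average rank 6.
Site 1 values → pooled ranks: 61→1, 47→3, 47→3, 27→6
Rank sum = 1 + 3 + 3 + 6 = 13

13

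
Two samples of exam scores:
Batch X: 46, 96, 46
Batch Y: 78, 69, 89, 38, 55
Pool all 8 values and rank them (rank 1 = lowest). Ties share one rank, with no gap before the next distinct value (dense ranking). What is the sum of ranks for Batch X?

11

Sorted (ascending): 38, 46, 46, 55, 69, 78, 89, 96
The 2 values of 46 share dense rank 2.
Remaining distinct values take the next consecutive integers.
Batch X values → pooled ranks: 46→2, 96→7, 46→2
Rank sum = 2 + 7 + 2 = 11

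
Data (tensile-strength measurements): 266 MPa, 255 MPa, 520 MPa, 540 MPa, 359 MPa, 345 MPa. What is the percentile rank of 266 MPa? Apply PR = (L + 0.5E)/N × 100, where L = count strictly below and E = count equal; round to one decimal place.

N = 6.
Strictly below 266: 1. Equal to 266: 1.
PR = (1 + 0.5·1)/6 × 100 = 25.0

25.0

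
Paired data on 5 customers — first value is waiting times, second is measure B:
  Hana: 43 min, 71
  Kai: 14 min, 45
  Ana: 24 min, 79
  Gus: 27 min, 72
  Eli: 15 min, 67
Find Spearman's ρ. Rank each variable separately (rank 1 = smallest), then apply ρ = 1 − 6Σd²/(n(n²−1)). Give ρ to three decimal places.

Ranks of variable 1: 5, 1, 3, 4, 2
Ranks of variable 2: 3, 1, 5, 4, 2
d = r₁ − r₂: 2, 0, -2, 0, 0
d²: 4, 0, 4, 0, 0; Σd² = 8
ρ = 1 − 6·8/(5·24) = 1 − 48/120 = 0.600

0.600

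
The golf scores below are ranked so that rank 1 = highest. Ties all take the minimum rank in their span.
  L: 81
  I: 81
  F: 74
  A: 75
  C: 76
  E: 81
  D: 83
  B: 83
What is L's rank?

Sorted (descending): 83, 83, 81, 81, 81, 76, 75, 74
The 2 values of 83 occupy positions 1–2 → each gets rank 1.
The 3 values of 81 occupy positions 3–5 → each gets rank 3.
L has value 81 → rank 3.

3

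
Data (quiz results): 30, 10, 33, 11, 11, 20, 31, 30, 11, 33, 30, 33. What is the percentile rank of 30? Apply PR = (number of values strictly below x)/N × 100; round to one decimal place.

N = 12.
Strictly below 30: 5. Equal to 30: 3.
PR = 5/12 × 100 = 41.7

41.7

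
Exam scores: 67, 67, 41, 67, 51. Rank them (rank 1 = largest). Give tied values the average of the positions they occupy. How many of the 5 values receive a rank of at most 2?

3

Sorted (descending): 67, 67, 67, 51, 41
The 3 values of 67 occupy positions 1–3 → average rank 2.
Ranks ≤ 2: {2, 2, 2} → 3 values.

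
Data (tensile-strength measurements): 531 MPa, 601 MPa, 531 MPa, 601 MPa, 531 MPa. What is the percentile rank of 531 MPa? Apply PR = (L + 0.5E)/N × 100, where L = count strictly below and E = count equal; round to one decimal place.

30.0

N = 5.
Strictly below 531: 0. Equal to 531: 3.
PR = (0 + 0.5·3)/5 × 100 = 30.0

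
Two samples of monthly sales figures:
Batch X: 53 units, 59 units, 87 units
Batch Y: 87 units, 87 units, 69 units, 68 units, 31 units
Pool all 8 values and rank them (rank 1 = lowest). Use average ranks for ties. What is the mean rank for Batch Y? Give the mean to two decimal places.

4.80

Sorted (ascending): 31, 53, 59, 68, 69, 87, 87, 87
The 3 values of 87 occupy positions 6–8 → average rank 7.
Batch Y values → pooled ranks: 87→7, 87→7, 69→5, 68→4, 31→1
Mean rank = (7 + 7 + 5 + 4 + 1) / 5 = 4.80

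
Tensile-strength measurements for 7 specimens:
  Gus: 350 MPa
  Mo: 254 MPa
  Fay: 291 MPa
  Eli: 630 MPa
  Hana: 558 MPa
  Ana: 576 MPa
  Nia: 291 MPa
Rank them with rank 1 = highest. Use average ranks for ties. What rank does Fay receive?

Sorted (descending): 630, 576, 558, 350, 291, 291, 254
The 2 values of 291 occupy positions 5–6 → average rank (5+6)/2 = 5.5.
Fay has value 291 MPa → rank 5.5.

5.5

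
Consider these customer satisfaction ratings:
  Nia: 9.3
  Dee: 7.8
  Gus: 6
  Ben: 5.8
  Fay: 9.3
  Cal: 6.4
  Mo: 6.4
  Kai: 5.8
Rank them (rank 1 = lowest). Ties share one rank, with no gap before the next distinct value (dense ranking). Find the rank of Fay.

5

Sorted (ascending): 5.8, 5.8, 6, 6.4, 6.4, 7.8, 9.3, 9.3
The 2 values of 5.8 share dense rank 1.
The 2 values of 6.4 share dense rank 3.
The 2 values of 9.3 share dense rank 5.
Remaining distinct values take the next consecutive integers.
Fay has value 9.3 → rank 5.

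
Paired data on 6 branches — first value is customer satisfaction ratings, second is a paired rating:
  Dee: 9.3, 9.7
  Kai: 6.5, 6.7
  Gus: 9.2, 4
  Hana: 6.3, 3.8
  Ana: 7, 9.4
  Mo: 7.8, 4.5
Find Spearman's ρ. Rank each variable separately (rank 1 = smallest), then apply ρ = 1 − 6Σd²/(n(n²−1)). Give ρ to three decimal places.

0.486

Ranks of variable 1: 6, 2, 5, 1, 3, 4
Ranks of variable 2: 6, 4, 2, 1, 5, 3
d = r₁ − r₂: 0, -2, 3, 0, -2, 1
d²: 0, 4, 9, 0, 4, 1; Σd² = 18
ρ = 1 − 6·18/(6·35) = 1 − 108/210 = 0.486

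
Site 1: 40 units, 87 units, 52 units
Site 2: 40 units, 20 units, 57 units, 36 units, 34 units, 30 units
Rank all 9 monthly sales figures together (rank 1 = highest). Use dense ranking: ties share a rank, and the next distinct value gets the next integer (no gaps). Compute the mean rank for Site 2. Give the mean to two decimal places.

5.33

Sorted (descending): 87, 57, 52, 40, 40, 36, 34, 30, 20
The 2 values of 40 share dense rank 4.
Remaining distinct values take the next consecutive integers.
Site 2 values → pooled ranks: 40→4, 20→8, 57→2, 36→5, 34→6, 30→7
Mean rank = (4 + 8 + 2 + 5 + 6 + 7) / 6 = 5.33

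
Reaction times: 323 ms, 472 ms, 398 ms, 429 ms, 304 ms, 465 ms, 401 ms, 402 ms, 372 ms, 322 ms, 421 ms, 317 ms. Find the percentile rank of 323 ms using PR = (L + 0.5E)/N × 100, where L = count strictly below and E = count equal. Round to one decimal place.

N = 12.
Strictly below 323: 3. Equal to 323: 1.
PR = (3 + 0.5·1)/12 × 100 = 29.2

29.2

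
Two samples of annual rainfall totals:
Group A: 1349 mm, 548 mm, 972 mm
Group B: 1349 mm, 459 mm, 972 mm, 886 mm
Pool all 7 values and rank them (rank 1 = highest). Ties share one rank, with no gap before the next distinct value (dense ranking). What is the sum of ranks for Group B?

11

Sorted (descending): 1349, 1349, 972, 972, 886, 548, 459
The 2 values of 1349 share dense rank 1.
The 2 values of 972 share dense rank 2.
Remaining distinct values take the next consecutive integers.
Group B values → pooled ranks: 1349→1, 459→5, 972→2, 886→3
Rank sum = 1 + 5 + 2 + 3 = 11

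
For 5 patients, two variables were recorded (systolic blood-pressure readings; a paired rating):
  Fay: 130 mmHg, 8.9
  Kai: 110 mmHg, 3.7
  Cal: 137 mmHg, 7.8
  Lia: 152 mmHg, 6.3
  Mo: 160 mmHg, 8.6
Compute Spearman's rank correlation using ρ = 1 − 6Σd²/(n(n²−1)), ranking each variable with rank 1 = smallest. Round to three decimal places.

0.300

Ranks of variable 1: 2, 1, 3, 4, 5
Ranks of variable 2: 5, 1, 3, 2, 4
d = r₁ − r₂: -3, 0, 0, 2, 1
d²: 9, 0, 0, 4, 1; Σd² = 14
ρ = 1 − 6·14/(5·24) = 1 − 84/120 = 0.300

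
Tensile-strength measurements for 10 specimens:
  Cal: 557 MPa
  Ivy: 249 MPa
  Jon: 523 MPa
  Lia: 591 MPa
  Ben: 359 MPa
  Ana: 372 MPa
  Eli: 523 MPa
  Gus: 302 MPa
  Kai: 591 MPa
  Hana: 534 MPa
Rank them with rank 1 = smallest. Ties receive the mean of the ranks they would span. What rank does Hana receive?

7

Sorted (ascending): 249, 302, 359, 372, 523, 523, 534, 557, 591, 591
The 2 values of 523 occupy positions 5–6 → average rank (5+6)/2 = 5.5.
The 2 values of 591 occupy positions 9–10 → average rank (9+10)/2 = 9.5.
Hana has value 534 MPa → rank 7.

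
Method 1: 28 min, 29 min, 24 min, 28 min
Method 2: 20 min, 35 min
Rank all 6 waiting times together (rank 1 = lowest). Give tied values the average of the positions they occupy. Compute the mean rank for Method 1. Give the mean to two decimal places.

Sorted (ascending): 20, 24, 28, 28, 29, 35
The 2 values of 28 occupy positions 3–4 → average rank (3+4)/2 = 3.5.
Method 1 values → pooled ranks: 28→3.5, 29→5, 24→2, 28→3.5
Mean rank = (3.5 + 5 + 2 + 3.5) / 4 = 3.50

3.50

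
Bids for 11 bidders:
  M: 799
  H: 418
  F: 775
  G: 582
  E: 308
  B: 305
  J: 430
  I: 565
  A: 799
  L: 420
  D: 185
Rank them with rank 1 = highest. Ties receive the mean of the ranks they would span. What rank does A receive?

Sorted (descending): 799, 799, 775, 582, 565, 430, 420, 418, 308, 305, 185
The 2 values of 799 occupy positions 1–2 → average rank (1+2)/2 = 1.5.
A has value 799 → rank 1.5.

1.5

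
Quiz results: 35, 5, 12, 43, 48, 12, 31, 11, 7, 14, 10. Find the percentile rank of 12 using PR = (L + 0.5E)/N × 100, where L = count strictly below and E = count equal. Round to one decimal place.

N = 11.
Strictly below 12: 4. Equal to 12: 2.
PR = (4 + 0.5·2)/11 × 100 = 45.5

45.5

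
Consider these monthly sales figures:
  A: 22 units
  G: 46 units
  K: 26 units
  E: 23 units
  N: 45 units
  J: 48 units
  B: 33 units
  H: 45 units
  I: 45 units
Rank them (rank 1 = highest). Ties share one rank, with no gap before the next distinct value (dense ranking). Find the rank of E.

6

Sorted (descending): 48, 46, 45, 45, 45, 33, 26, 23, 22
The 3 values of 45 share dense rank 3.
Remaining distinct values take the next consecutive integers.
E has value 23 units → rank 6.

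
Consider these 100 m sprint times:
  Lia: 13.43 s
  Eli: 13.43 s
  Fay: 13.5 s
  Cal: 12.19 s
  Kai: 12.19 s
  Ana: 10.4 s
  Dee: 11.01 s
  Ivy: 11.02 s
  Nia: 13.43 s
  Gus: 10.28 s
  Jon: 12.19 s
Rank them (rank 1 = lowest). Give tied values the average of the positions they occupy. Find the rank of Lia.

Sorted (ascending): 10.28, 10.4, 11.01, 11.02, 12.19, 12.19, 12.19, 13.43, 13.43, 13.43, 13.5
The 3 values of 12.19 occupy positions 5–7 → average rank 6.
The 3 values of 13.43 occupy positions 8–10 → average rank 9.
Lia has value 13.43 s → rank 9.

9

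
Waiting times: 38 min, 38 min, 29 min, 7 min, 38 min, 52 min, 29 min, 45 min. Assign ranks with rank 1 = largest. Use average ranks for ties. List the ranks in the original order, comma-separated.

Sorted (descending): 52, 45, 38, 38, 38, 29, 29, 7
The 3 values of 38 occupy positions 3–5 → average rank 4.
The 2 values of 29 occupy positions 6–7 → average rank (6+7)/2 = 6.5.

4, 4, 6.5, 8, 4, 1, 6.5, 2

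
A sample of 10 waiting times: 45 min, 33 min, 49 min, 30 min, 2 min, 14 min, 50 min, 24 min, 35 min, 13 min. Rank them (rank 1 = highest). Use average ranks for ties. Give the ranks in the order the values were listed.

3, 5, 2, 6, 10, 8, 1, 7, 4, 9

Sorted (descending): 50, 49, 45, 35, 33, 30, 24, 14, 13, 2
No ties — each value takes its position as its rank.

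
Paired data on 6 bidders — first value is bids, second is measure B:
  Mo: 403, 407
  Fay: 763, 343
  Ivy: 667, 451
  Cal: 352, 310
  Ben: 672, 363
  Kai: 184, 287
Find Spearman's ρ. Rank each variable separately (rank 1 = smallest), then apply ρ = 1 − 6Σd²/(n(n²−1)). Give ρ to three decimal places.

0.486

Ranks of variable 1: 3, 6, 4, 2, 5, 1
Ranks of variable 2: 5, 3, 6, 2, 4, 1
d = r₁ − r₂: -2, 3, -2, 0, 1, 0
d²: 4, 9, 4, 0, 1, 0; Σd² = 18
ρ = 1 − 6·18/(6·35) = 1 − 108/210 = 0.486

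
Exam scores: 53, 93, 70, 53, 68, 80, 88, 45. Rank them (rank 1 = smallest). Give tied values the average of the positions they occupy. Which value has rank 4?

68

Sorted (ascending): 45, 53, 53, 68, 70, 80, 88, 93
The 2 values of 53 occupy positions 2–3 → average rank (2+3)/2 = 2.5.
Rank 4 → value 68.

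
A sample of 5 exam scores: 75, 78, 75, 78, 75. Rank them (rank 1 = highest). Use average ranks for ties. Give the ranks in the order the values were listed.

Sorted (descending): 78, 78, 75, 75, 75
The 2 values of 78 occupy positions 1–2 → average rank (1+2)/2 = 1.5.
The 3 values of 75 occupy positions 3–5 → average rank 4.

4, 1.5, 4, 1.5, 4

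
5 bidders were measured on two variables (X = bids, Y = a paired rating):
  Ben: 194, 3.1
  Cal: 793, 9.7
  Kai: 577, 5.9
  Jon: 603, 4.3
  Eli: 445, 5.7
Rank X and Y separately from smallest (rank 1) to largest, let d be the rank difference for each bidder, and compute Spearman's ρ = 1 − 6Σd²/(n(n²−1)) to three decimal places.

0.700

Ranks of variable 1: 1, 5, 3, 4, 2
Ranks of variable 2: 1, 5, 4, 2, 3
d = r₁ − r₂: 0, 0, -1, 2, -1
d²: 0, 0, 1, 4, 1; Σd² = 6
ρ = 1 − 6·6/(5·24) = 1 − 36/120 = 0.700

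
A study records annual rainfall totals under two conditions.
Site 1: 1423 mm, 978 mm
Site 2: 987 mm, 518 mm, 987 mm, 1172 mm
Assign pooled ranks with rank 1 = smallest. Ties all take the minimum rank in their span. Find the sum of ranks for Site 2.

Sorted (ascending): 518, 978, 987, 987, 1172, 1423
The 2 values of 987 occupy positions 3–4 → each gets rank 3.
Site 2 values → pooled ranks: 987→3, 518→1, 987→3, 1172→5
Rank sum = 3 + 1 + 3 + 5 = 12

12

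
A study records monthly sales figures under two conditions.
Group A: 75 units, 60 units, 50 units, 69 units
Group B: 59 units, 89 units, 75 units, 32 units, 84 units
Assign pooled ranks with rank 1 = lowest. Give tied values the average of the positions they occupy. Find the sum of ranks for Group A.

17.5

Sorted (ascending): 32, 50, 59, 60, 69, 75, 75, 84, 89
The 2 values of 75 occupy positions 6–7 → average rank (6+7)/2 = 6.5.
Group A values → pooled ranks: 75→6.5, 60→4, 50→2, 69→5
Rank sum = 6.5 + 4 + 2 + 5 = 17.5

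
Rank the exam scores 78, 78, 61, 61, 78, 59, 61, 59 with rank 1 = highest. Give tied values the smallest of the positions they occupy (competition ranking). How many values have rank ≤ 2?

3

Sorted (descending): 78, 78, 78, 61, 61, 61, 59, 59
The 3 values of 78 occupy positions 1–3 → each gets rank 1.
The 3 values of 61 occupy positions 4–6 → each gets rank 4.
The 2 values of 59 occupy positions 7–8 → each gets rank 7.
Ranks ≤ 2: {1, 1, 1} → 3 values.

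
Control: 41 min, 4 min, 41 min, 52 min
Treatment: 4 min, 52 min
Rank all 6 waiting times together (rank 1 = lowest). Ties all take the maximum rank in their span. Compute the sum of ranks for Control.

16

Sorted (ascending): 4, 4, 41, 41, 52, 52
The 2 values of 4 occupy positions 1–2 → each gets rank 2.
The 2 values of 41 occupy positions 3–4 → each gets rank 4.
The 2 values of 52 occupy positions 5–6 → each gets rank 6.
Control values → pooled ranks: 41→4, 4→2, 41→4, 52→6
Rank sum = 4 + 2 + 4 + 6 = 16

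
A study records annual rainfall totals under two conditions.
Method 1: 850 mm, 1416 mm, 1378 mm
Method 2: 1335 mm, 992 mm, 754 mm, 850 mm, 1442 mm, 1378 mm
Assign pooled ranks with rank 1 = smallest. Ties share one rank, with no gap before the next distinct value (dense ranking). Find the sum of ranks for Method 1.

Sorted (ascending): 754, 850, 850, 992, 1335, 1378, 1378, 1416, 1442
The 2 values of 850 share dense rank 2.
The 2 values of 1378 share dense rank 5.
Remaining distinct values take the next consecutive integers.
Method 1 values → pooled ranks: 850→2, 1416→6, 1378→5
Rank sum = 2 + 6 + 5 = 13

13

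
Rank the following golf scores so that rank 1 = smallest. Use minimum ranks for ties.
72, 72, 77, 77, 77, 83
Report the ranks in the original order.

Sorted (ascending): 72, 72, 77, 77, 77, 83
The 2 values of 72 occupy positions 1–2 → each gets rank 1.
The 3 values of 77 occupy positions 3–5 → each gets rank 3.

1, 1, 3, 3, 3, 6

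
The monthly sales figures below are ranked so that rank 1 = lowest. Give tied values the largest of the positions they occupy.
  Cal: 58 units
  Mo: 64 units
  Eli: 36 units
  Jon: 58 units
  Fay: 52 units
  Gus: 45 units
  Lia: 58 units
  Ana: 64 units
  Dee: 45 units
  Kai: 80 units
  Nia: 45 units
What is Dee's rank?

Sorted (ascending): 36, 45, 45, 45, 52, 58, 58, 58, 64, 64, 80
The 3 values of 45 occupy positions 2–4 → each gets rank 4.
The 3 values of 58 occupy positions 6–8 → each gets rank 8.
The 2 values of 64 occupy positions 9–10 → each gets rank 10.
Dee has value 45 units → rank 4.

4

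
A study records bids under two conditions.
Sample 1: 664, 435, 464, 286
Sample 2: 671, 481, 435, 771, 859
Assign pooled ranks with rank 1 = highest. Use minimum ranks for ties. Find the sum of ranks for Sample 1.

Sorted (descending): 859, 771, 671, 664, 481, 464, 435, 435, 286
The 2 values of 435 occupy positions 7–8 → each gets rank 7.
Sample 1 values → pooled ranks: 664→4, 435→7, 464→6, 286→9
Rank sum = 4 + 7 + 6 + 9 = 26

26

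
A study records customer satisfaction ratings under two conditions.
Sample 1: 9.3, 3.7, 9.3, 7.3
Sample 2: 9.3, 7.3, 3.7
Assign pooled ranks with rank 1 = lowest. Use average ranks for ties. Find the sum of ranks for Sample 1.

Sorted (ascending): 3.7, 3.7, 7.3, 7.3, 9.3, 9.3, 9.3
The 2 values of 3.7 occupy positions 1–2 → average rank (1+2)/2 = 1.5.
The 2 values of 7.3 occupy positions 3–4 → average rank (3+4)/2 = 3.5.
The 3 values of 9.3 occupy positions 5–7 → average rank 6.
Sample 1 values → pooled ranks: 9.3→6, 3.7→1.5, 9.3→6, 7.3→3.5
Rank sum = 6 + 1.5 + 6 + 3.5 = 17

17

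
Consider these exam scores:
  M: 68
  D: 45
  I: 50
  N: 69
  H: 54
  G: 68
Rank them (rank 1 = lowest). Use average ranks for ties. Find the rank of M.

4.5

Sorted (ascending): 45, 50, 54, 68, 68, 69
The 2 values of 68 occupy positions 4–5 → average rank (4+5)/2 = 4.5.
M has value 68 → rank 4.5.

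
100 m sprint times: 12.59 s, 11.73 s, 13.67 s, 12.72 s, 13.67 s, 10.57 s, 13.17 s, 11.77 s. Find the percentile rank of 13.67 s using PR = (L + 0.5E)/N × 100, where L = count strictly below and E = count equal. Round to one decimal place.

87.5

N = 8.
Strictly below 13.67: 6. Equal to 13.67: 2.
PR = (6 + 0.5·2)/8 × 100 = 87.5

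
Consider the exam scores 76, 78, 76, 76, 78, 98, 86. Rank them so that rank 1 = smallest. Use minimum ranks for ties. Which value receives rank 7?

Sorted (ascending): 76, 76, 76, 78, 78, 86, 98
The 3 values of 76 occupy positions 1–3 → each gets rank 1.
The 2 values of 78 occupy positions 4–5 → each gets rank 4.
Rank 7 → value 98.

98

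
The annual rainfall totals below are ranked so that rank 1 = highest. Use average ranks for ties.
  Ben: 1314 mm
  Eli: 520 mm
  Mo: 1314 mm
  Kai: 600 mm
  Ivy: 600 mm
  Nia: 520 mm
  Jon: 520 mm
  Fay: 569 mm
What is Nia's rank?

7

Sorted (descending): 1314, 1314, 600, 600, 569, 520, 520, 520
The 2 values of 1314 occupy positions 1–2 → average rank (1+2)/2 = 1.5.
The 2 values of 600 occupy positions 3–4 → average rank (3+4)/2 = 3.5.
The 3 values of 520 occupy positions 6–8 → average rank 7.
Nia has value 520 mm → rank 7.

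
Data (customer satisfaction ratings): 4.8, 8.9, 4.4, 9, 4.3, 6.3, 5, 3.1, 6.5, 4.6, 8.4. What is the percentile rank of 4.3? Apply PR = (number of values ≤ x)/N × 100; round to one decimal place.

18.2

N = 11.
Strictly below 4.3: 1. Equal to 4.3: 1.
PR = 2/11 × 100 = 18.2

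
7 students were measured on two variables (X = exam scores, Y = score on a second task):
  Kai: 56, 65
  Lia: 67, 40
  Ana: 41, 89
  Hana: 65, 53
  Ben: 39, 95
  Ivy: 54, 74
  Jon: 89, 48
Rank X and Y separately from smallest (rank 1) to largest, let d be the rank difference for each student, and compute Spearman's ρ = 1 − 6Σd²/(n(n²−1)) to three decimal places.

-0.964

Ranks of variable 1: 4, 6, 2, 5, 1, 3, 7
Ranks of variable 2: 4, 1, 6, 3, 7, 5, 2
d = r₁ − r₂: 0, 5, -4, 2, -6, -2, 5
d²: 0, 25, 16, 4, 36, 4, 25; Σd² = 110
ρ = 1 − 6·110/(7·48) = 1 − 660/336 = -0.964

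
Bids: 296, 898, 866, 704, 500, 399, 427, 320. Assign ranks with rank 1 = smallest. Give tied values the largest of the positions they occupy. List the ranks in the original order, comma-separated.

1, 8, 7, 6, 5, 3, 4, 2

Sorted (ascending): 296, 320, 399, 427, 500, 704, 866, 898
No ties — each value takes its position as its rank.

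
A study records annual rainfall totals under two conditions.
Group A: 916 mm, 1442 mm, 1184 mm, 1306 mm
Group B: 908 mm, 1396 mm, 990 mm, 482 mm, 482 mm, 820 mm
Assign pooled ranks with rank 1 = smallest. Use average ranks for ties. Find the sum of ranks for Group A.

30

Sorted (ascending): 482, 482, 820, 908, 916, 990, 1184, 1306, 1396, 1442
The 2 values of 482 occupy positions 1–2 → average rank (1+2)/2 = 1.5.
Group A values → pooled ranks: 916→5, 1442→10, 1184→7, 1306→8
Rank sum = 5 + 10 + 7 + 8 = 30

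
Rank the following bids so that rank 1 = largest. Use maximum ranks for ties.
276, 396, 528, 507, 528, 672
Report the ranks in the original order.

Sorted (descending): 672, 528, 528, 507, 396, 276
The 2 values of 528 occupy positions 2–3 → each gets rank 3.

6, 5, 3, 4, 3, 1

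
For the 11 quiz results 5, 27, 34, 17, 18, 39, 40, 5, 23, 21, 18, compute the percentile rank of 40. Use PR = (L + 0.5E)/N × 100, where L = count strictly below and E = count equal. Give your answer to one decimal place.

N = 11.
Strictly below 40: 10. Equal to 40: 1.
PR = (10 + 0.5·1)/11 × 100 = 95.5

95.5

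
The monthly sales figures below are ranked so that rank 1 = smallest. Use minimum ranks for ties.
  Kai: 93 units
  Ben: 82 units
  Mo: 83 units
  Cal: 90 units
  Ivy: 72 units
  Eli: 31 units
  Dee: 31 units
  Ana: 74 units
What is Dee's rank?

Sorted (ascending): 31, 31, 72, 74, 82, 83, 90, 93
The 2 values of 31 occupy positions 1–2 → each gets rank 1.
Dee has value 31 units → rank 1.

1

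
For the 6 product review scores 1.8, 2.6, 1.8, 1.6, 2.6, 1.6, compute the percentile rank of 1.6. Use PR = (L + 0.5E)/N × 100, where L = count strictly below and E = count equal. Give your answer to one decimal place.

16.7

N = 6.
Strictly below 1.6: 0. Equal to 1.6: 2.
PR = (0 + 0.5·2)/6 × 100 = 16.7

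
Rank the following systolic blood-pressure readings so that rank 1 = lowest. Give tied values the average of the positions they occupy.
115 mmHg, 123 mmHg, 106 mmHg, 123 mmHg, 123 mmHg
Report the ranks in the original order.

Sorted (ascending): 106, 115, 123, 123, 123
The 3 values of 123 occupy positions 3–5 → average rank 4.

2, 4, 1, 4, 4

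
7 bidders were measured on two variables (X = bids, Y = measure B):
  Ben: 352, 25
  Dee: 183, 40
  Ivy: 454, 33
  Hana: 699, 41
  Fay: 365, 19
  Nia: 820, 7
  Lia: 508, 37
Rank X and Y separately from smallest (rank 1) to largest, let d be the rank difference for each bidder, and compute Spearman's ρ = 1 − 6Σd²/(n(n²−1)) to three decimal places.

-0.143

Ranks of variable 1: 2, 1, 4, 6, 3, 7, 5
Ranks of variable 2: 3, 6, 4, 7, 2, 1, 5
d = r₁ − r₂: -1, -5, 0, -1, 1, 6, 0
d²: 1, 25, 0, 1, 1, 36, 0; Σd² = 64
ρ = 1 − 6·64/(7·48) = 1 − 384/336 = -0.143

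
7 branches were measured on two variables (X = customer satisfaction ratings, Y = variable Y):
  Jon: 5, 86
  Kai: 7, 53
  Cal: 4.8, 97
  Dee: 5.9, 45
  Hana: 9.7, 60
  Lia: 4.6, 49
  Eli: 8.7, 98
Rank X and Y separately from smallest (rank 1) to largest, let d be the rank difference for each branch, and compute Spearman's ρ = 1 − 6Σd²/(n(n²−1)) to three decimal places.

0.214

Ranks of variable 1: 3, 5, 2, 4, 7, 1, 6
Ranks of variable 2: 5, 3, 6, 1, 4, 2, 7
d = r₁ − r₂: -2, 2, -4, 3, 3, -1, -1
d²: 4, 4, 16, 9, 9, 1, 1; Σd² = 44
ρ = 1 − 6·44/(7·48) = 1 − 264/336 = 0.214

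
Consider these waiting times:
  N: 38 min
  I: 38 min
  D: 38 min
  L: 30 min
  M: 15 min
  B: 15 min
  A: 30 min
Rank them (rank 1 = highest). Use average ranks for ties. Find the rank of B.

Sorted (descending): 38, 38, 38, 30, 30, 15, 15
The 3 values of 38 occupy positions 1–3 → average rank 2.
The 2 values of 30 occupy positions 4–5 → average rank (4+5)/2 = 4.5.
The 2 values of 15 occupy positions 6–7 → average rank (6+7)/2 = 6.5.
B has value 15 min → rank 6.5.

6.5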